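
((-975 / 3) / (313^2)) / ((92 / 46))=-325 / 195938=-0.00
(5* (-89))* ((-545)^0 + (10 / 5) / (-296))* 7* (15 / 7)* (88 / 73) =-21586950 / 2701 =-7992.21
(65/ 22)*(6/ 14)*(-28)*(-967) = 377130/ 11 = 34284.55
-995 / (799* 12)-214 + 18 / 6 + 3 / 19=-38428433 / 182172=-210.95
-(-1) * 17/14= 17/14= 1.21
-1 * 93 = -93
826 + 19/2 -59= 1553/2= 776.50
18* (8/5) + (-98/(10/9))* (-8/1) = 3672/5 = 734.40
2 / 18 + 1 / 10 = 19 / 90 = 0.21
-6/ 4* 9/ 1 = -27/ 2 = -13.50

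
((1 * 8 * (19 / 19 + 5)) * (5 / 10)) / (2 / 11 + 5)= 88 / 19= 4.63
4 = 4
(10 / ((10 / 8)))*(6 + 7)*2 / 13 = 16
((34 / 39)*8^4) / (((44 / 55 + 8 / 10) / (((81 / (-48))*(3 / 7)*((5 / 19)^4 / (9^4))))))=-3400000 / 2881788273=-0.00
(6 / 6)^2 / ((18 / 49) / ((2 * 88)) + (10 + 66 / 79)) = 340648 / 3691783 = 0.09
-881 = -881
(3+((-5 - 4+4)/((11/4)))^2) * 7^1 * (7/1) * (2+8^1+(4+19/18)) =10131877/2178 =4651.92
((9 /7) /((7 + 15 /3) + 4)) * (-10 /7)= -45 /392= -0.11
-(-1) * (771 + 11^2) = 892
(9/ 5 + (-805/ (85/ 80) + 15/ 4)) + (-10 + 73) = -234293/ 340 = -689.10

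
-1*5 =-5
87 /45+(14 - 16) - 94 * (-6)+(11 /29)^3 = 206326516 /365835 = 563.99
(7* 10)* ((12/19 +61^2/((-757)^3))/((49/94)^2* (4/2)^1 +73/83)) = 133617957905277860/4300736327129299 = 31.07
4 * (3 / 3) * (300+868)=4672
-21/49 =-3/7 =-0.43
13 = 13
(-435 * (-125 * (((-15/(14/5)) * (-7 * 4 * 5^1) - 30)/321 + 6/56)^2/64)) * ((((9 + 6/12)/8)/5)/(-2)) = -10243575086625/18382880768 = -557.23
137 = 137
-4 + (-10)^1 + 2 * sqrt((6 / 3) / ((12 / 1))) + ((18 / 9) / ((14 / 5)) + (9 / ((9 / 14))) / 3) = -181 / 21 + sqrt(6) / 3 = -7.80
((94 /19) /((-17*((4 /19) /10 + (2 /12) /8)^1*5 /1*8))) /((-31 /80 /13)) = 586560 /100657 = 5.83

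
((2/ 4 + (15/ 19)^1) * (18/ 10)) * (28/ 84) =147/ 190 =0.77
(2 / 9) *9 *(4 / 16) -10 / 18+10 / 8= 43 / 36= 1.19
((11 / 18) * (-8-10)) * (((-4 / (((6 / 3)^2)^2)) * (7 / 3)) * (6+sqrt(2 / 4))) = 77 * sqrt(2) / 24+77 / 2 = 43.04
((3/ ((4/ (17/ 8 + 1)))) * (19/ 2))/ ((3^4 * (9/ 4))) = 475/ 3888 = 0.12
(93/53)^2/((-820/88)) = -190278/575845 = -0.33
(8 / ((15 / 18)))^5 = 254803968 / 3125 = 81537.27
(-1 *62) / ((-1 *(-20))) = -31 / 10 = -3.10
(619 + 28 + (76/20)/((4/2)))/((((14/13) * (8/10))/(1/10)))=75.32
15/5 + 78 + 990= 1071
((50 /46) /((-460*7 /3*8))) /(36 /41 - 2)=615 /5450816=0.00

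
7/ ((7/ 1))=1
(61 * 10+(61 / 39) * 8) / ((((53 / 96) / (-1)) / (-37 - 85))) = 94781312 / 689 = 137563.59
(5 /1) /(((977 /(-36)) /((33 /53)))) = -5940 /51781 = -0.11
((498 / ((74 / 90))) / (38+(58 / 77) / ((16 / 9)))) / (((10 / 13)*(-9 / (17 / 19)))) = -33897864 / 16639307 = -2.04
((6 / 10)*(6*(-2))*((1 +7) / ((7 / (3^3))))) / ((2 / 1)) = -111.09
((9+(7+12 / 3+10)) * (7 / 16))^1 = 105 / 8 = 13.12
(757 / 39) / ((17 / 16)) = 12112 / 663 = 18.27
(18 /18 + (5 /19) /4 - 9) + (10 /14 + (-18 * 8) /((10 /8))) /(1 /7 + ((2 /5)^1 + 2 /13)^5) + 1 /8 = -143217928273259 /240700186264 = -595.01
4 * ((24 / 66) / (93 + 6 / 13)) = 208 / 13365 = 0.02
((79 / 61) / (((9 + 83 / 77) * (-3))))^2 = 37002889 / 20166272064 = 0.00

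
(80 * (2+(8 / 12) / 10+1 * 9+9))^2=23193856 / 9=2577095.11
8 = 8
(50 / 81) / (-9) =-0.07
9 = 9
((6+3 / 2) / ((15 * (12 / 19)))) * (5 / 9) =95 / 216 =0.44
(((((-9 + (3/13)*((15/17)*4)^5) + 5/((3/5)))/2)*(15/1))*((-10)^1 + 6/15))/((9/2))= -111383739488/55374423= -2011.47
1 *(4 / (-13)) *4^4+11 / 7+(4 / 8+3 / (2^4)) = -111399 / 1456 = -76.51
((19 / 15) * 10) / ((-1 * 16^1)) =-19 / 24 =-0.79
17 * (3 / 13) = 51 / 13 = 3.92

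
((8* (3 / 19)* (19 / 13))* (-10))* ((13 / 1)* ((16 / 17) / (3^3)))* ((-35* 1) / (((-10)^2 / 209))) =93632 / 153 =611.97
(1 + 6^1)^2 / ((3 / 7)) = 343 / 3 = 114.33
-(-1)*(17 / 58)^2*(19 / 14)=5491 / 47096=0.12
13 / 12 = 1.08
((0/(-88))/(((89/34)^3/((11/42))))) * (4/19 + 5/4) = 0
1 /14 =0.07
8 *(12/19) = 96/19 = 5.05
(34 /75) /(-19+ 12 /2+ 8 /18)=-0.04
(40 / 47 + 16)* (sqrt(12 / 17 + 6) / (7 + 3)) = 396* sqrt(1938) / 3995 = 4.36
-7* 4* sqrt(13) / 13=-28* sqrt(13) / 13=-7.77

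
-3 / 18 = -1 / 6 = -0.17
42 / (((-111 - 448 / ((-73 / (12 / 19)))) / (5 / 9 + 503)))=-88002376 / 445743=-197.43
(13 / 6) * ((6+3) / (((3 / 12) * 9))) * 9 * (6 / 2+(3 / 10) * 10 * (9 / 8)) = 1989 / 4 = 497.25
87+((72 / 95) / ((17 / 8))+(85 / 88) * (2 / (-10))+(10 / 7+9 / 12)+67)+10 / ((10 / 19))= 174437281 / 994840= 175.34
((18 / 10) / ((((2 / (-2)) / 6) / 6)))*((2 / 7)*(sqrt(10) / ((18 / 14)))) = -72*sqrt(10) / 5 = -45.54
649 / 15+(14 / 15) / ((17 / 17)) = 221 / 5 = 44.20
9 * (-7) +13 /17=-1058 /17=-62.24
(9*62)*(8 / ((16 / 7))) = 1953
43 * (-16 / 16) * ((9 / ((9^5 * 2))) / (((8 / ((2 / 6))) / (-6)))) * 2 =43 / 26244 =0.00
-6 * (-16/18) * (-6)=-32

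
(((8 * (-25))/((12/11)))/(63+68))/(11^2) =-50/4323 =-0.01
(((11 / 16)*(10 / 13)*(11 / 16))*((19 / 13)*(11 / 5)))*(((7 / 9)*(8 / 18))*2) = 177023 / 219024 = 0.81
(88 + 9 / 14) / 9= 1241 / 126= 9.85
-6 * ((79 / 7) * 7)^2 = -37446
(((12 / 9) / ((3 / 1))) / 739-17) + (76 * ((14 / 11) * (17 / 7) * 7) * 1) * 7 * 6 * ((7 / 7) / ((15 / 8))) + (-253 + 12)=13379590786 / 365805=36575.75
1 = 1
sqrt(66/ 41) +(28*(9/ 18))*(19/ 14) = sqrt(2706)/ 41 +19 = 20.27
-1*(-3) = 3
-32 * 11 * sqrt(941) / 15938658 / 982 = -88 * sqrt(941) / 3912940539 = -0.00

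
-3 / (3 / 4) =-4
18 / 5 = 3.60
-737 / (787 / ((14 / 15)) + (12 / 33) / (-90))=-5107410 / 5843447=-0.87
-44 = -44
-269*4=-1076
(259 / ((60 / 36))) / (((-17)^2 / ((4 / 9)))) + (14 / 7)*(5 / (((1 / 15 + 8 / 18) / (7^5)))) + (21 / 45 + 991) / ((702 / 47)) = 885408233054 / 2692035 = 328899.23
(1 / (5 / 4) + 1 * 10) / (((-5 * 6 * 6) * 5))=-3 / 250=-0.01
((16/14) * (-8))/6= -32/21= -1.52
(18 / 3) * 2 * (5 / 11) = 5.45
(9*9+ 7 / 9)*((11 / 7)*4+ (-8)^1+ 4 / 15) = -111872 / 945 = -118.38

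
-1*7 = -7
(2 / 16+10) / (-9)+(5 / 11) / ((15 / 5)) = -257 / 264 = -0.97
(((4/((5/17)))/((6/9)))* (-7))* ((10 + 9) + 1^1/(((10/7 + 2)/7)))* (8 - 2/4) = -22535.62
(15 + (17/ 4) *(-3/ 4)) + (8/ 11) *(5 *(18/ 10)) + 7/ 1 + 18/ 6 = 4991/ 176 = 28.36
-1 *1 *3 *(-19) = 57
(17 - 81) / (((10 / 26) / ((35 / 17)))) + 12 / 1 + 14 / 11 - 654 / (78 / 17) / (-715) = -52005289 / 158015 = -329.12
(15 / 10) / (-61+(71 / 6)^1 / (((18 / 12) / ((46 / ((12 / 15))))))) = 27 / 7067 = 0.00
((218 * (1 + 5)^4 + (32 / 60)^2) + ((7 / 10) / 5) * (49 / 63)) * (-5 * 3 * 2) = -42379259 / 5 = -8475851.80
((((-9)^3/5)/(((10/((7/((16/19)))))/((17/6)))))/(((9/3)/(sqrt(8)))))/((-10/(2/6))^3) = 6783 * sqrt(2)/800000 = 0.01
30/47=0.64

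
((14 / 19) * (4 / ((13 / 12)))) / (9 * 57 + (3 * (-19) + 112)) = 0.00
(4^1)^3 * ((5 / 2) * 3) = 480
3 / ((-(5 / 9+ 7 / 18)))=-54 / 17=-3.18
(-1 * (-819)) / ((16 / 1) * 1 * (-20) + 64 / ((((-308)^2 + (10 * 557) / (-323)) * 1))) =-12545238069 / 4901669984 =-2.56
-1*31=-31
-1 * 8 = -8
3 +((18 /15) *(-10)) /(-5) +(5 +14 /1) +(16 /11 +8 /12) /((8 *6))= 96799 /3960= 24.44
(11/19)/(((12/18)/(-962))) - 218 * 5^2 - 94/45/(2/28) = -5399039/855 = -6314.67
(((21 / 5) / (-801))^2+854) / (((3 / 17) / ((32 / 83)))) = 827978988256 / 443774025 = 1865.77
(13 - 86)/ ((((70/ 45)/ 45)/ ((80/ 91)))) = -1182600/ 637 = -1856.51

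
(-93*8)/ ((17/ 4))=-2976/ 17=-175.06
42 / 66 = 7 / 11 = 0.64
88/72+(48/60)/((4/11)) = 154/45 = 3.42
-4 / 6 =-2 / 3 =-0.67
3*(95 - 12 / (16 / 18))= 489 / 2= 244.50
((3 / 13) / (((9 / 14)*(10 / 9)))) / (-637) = -3 / 5915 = -0.00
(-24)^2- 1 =575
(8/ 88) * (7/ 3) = 7/ 33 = 0.21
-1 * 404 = -404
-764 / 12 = -63.67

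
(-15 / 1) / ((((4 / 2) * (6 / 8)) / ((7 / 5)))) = -14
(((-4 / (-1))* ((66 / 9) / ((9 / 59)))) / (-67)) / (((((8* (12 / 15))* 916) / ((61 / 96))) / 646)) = -63936235 / 318152448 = -0.20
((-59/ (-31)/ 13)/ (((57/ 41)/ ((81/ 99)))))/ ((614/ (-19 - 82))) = -732957/ 51715378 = -0.01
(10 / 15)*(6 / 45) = 4 / 45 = 0.09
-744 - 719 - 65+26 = -1502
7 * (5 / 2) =35 / 2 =17.50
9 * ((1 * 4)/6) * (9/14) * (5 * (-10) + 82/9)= -1104/7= -157.71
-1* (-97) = 97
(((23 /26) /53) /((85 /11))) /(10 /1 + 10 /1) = 253 /2342600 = 0.00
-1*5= -5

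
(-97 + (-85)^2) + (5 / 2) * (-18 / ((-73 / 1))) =520389 / 73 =7128.62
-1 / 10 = -0.10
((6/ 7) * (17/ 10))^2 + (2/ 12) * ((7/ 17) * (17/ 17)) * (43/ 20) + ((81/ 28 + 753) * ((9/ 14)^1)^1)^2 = 46263227313451/ 195921600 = 236131.33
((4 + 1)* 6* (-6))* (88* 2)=-31680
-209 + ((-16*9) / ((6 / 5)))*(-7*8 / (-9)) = -2867 / 3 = -955.67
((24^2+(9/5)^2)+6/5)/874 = 14511/21850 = 0.66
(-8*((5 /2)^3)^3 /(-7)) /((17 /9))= 17578125 /7616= 2308.05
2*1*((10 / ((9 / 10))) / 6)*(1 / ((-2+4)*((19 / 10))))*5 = 2500 / 513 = 4.87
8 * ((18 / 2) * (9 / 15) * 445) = 19224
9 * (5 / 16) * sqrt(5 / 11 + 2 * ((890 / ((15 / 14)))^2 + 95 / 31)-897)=15 * sqrt(90205816085) / 1364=3302.89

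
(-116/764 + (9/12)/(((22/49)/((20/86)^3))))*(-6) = 131118648/167044207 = 0.78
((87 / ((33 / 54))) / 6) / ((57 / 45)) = 3915 / 209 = 18.73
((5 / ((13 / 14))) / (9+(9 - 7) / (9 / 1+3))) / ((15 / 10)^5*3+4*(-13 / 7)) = 18816 / 491777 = 0.04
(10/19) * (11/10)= 11/19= 0.58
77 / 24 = 3.21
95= 95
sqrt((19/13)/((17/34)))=sqrt(494)/13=1.71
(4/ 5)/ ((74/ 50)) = 20/ 37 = 0.54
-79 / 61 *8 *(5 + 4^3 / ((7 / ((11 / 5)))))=-555528 / 2135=-260.20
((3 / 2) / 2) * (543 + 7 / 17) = 13857 / 34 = 407.56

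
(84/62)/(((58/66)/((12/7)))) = 2376/899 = 2.64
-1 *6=-6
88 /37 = 2.38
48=48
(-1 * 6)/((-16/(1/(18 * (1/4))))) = 1/12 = 0.08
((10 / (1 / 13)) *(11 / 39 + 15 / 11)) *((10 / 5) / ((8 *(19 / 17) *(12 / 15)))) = 150025 / 2508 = 59.82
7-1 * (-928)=935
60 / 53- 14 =-682 / 53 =-12.87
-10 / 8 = -5 / 4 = -1.25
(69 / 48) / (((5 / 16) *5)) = 0.92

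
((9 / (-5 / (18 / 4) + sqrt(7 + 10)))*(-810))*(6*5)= -17714700*sqrt(17) / 1277 - 19683000 / 1277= -72609.69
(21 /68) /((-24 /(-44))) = 77 /136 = 0.57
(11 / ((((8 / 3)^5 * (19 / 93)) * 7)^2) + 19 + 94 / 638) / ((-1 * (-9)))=38671198704041399 / 18176702102372352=2.13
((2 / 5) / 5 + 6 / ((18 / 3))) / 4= 27 / 100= 0.27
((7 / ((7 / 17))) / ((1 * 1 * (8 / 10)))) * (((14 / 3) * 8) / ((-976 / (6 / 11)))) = -595 / 1342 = -0.44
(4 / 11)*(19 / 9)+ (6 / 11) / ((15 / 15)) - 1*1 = 31 / 99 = 0.31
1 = 1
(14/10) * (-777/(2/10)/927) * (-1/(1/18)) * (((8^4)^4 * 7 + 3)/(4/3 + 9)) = 64299580729828933230/3193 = 20137670131484163.24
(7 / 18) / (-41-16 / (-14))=-49 / 5022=-0.01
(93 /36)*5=155 /12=12.92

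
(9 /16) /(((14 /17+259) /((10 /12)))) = 255 /141344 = 0.00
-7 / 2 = -3.50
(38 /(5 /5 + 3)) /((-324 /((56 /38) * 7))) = -49 /162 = -0.30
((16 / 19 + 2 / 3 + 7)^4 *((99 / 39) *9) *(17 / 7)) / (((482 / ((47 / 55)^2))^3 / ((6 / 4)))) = 16222695107949323633 / 10693757733948281392400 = 0.00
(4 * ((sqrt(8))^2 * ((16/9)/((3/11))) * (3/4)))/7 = 1408/63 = 22.35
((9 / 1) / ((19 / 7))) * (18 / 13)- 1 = 3.59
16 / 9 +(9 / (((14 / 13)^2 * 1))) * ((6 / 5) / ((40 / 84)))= 134401 / 6300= 21.33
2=2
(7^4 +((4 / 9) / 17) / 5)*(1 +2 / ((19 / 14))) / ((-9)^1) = -86328143 / 130815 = -659.93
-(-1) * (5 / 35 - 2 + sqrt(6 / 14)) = -13 / 7 + sqrt(21) / 7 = -1.20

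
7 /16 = 0.44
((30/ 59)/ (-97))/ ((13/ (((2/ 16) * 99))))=-1485/ 297596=-0.00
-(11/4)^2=-121/16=-7.56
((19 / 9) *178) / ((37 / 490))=1657180 / 333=4976.52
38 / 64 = 19 / 32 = 0.59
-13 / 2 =-6.50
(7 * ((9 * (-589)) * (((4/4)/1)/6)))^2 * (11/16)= 1682913771/64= 26295527.67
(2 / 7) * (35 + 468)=1006 / 7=143.71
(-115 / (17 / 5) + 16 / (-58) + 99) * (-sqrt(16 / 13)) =-127984 * sqrt(13) / 6409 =-72.00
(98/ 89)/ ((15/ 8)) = 784/ 1335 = 0.59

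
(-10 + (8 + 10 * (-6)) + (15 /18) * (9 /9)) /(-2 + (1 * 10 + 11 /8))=-1468 /225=-6.52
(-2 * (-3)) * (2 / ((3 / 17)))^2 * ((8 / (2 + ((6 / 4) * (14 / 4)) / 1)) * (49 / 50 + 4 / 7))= 6695552 / 5075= 1319.32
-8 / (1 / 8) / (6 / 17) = -181.33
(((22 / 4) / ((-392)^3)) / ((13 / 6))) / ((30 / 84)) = -33 / 279668480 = -0.00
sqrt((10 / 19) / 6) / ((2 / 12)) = 2* sqrt(285) / 19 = 1.78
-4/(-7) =4/7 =0.57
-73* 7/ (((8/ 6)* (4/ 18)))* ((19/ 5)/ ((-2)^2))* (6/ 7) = -112347/ 80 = -1404.34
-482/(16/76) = -4579/2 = -2289.50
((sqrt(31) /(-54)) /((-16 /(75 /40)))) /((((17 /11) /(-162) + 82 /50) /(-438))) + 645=645 - 2710125 *sqrt(31) /4648768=641.75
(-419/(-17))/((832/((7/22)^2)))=20531/6845696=0.00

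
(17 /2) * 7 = 119 /2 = 59.50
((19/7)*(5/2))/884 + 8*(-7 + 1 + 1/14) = -586881/12376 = -47.42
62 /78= 31 /39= 0.79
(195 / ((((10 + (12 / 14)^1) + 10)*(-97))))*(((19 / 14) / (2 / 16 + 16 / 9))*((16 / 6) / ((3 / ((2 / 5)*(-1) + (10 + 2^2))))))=-806208 / 970097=-0.83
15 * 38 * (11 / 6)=1045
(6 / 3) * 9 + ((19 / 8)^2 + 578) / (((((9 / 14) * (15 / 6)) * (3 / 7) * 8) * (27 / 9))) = 921139 / 17280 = 53.31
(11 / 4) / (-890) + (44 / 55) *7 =3985 / 712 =5.60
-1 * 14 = -14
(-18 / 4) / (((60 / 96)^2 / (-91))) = 26208 / 25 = 1048.32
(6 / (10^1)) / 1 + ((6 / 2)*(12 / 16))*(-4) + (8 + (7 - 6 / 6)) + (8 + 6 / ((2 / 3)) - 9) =68 / 5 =13.60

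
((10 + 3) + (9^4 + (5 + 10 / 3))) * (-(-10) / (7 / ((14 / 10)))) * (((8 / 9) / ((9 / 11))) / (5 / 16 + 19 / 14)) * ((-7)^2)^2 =84963284224 / 4131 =20567243.82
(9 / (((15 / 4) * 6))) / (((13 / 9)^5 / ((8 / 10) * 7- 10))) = -2598156 / 9282325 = -0.28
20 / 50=2 / 5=0.40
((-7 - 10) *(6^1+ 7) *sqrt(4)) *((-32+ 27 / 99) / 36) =77129 / 198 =389.54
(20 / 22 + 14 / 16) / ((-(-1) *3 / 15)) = 785 / 88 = 8.92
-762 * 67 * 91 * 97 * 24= -10815687792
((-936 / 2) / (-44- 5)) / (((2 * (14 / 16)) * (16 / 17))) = 5.80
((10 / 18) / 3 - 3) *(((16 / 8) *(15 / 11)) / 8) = -95 / 99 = -0.96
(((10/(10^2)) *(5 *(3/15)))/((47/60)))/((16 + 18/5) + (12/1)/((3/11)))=5/2491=0.00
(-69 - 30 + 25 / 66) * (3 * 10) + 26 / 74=-1204022 / 407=-2958.29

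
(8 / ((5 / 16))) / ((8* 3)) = 16 / 15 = 1.07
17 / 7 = 2.43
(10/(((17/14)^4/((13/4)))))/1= 1248520/83521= 14.95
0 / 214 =0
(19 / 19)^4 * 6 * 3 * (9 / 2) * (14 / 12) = 189 / 2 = 94.50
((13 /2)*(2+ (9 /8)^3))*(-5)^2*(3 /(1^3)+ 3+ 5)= 6266975 /1024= 6120.09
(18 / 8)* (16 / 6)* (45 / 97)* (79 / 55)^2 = 337014 / 58685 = 5.74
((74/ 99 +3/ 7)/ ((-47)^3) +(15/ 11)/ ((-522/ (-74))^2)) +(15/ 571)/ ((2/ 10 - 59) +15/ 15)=806962628160925/ 29955599114468643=0.03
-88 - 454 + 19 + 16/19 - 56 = -10985/19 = -578.16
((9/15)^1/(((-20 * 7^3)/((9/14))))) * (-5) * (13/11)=351/1056440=0.00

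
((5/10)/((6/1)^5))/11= 1/171072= 0.00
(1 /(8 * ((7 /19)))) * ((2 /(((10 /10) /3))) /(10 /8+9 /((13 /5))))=0.43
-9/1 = -9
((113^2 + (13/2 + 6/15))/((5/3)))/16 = 383277/800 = 479.10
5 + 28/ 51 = 5.55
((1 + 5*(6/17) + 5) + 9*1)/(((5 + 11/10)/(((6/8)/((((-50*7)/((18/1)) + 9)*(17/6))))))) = -115425/1657126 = -0.07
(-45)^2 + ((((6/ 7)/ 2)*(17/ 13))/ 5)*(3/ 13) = 11978028/ 5915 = 2025.03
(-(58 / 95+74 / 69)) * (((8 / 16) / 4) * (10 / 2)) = -1379 / 1311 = -1.05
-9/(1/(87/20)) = -783/20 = -39.15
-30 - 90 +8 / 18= -1076 / 9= -119.56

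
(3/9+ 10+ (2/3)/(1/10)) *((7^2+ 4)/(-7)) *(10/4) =-4505/14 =-321.79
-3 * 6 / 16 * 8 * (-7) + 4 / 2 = 65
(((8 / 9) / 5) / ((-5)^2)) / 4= 2 / 1125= 0.00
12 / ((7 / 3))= 36 / 7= 5.14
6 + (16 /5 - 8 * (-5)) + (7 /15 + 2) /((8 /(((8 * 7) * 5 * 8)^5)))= 260826569113600738 /15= 17388437940906715.87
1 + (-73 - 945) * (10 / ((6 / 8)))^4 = -2606079919 / 81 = -32173826.16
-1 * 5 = -5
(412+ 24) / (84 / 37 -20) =-4033 / 164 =-24.59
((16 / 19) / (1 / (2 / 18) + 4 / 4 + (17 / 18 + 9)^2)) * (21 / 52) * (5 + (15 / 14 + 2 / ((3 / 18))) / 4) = 225018 / 8714407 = 0.03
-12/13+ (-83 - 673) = -9840/13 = -756.92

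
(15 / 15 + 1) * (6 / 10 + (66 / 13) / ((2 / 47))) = 15588 / 65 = 239.82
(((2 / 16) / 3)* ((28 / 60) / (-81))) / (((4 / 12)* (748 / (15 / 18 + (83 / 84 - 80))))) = 0.00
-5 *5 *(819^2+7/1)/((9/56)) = -939075200/9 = -104341688.89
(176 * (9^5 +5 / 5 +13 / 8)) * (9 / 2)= 46768887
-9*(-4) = 36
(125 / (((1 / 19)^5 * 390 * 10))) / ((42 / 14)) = 12380495 / 468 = 26454.05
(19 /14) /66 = 19 /924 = 0.02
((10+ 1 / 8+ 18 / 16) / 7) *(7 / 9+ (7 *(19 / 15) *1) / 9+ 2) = 127 / 21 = 6.05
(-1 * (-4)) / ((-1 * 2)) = -2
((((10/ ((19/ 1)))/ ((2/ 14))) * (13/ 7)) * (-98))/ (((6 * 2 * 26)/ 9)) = -735/ 38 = -19.34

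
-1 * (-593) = 593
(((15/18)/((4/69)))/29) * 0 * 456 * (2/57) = 0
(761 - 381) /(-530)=-38 /53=-0.72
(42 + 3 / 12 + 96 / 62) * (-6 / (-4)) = 16293 / 248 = 65.70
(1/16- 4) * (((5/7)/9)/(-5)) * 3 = 3/16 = 0.19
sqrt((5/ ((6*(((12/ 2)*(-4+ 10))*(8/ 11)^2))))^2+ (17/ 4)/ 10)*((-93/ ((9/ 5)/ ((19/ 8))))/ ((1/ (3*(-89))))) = 52421*sqrt(2039619745)/ 110592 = 21407.02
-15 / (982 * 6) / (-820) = 1 / 322096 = 0.00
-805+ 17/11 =-8838/11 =-803.45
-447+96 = -351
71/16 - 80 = -1209/16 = -75.56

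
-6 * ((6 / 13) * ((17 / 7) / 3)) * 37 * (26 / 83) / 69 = -5032 / 13363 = -0.38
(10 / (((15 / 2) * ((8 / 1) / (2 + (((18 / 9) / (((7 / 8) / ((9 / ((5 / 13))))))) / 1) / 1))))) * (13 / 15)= 12623 / 1575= 8.01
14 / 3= 4.67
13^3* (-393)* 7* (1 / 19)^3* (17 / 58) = -258.27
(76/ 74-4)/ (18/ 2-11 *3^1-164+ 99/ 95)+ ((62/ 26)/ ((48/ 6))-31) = -2097215501/ 68344328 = -30.69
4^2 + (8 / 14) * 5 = 132 / 7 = 18.86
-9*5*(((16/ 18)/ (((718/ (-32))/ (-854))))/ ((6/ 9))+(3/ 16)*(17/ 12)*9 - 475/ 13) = -223127175/ 298688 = -747.02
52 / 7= 7.43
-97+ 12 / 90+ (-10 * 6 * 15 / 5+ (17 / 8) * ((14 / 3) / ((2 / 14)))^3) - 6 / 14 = 69739111 / 945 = 73798.00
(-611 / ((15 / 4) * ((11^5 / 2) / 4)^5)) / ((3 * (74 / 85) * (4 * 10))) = -85090304 / 180397853957416397199647367915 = -0.00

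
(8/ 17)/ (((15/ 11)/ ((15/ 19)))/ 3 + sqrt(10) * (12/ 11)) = 0.12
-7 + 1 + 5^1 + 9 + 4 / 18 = 74 / 9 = 8.22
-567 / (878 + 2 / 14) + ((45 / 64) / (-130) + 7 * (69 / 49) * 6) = 465336171 / 7955584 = 58.49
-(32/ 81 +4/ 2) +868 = 70114/ 81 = 865.60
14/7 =2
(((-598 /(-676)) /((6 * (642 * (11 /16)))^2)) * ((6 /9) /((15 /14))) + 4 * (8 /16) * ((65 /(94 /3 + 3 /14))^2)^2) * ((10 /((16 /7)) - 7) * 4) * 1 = -378.45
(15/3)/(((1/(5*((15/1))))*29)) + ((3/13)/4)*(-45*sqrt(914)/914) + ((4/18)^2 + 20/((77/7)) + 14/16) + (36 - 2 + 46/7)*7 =61946129/206712 - 135*sqrt(914)/47528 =299.59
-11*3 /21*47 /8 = -517 /56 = -9.23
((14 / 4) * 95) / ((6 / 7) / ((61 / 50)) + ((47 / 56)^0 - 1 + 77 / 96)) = 13629840 / 61679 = 220.98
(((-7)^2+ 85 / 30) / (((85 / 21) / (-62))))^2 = 4554495169 / 7225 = 630379.95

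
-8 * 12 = -96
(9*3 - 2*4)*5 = 95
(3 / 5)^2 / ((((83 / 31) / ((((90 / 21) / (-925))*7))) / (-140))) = 46872 / 76775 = 0.61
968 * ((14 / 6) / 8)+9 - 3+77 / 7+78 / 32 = 14485 / 48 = 301.77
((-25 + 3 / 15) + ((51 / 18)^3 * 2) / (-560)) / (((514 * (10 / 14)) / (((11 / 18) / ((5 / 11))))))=-182082857 / 1998432000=-0.09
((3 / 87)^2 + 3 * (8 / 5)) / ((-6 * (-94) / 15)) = 20189 / 158108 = 0.13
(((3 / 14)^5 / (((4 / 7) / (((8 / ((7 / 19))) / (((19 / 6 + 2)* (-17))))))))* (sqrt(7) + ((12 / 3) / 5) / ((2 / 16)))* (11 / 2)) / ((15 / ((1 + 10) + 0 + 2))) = -1320462 / 221432225-660231* sqrt(7) / 708583120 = -0.01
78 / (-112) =-39 / 56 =-0.70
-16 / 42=-0.38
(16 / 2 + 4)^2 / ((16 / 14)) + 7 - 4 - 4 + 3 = 128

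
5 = 5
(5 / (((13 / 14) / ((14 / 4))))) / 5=49 / 13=3.77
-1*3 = -3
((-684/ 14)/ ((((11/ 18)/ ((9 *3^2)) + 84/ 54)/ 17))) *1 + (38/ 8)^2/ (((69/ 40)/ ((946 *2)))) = 26655326062/ 1100757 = 24215.45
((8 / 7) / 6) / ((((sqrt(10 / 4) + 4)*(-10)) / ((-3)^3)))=16 / 105-2*sqrt(10) / 105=0.09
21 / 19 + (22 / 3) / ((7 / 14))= 15.77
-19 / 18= -1.06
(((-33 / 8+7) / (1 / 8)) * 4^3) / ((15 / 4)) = 5888 / 15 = 392.53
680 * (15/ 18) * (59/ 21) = 100300/ 63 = 1592.06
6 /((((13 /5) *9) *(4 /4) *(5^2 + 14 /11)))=110 /11271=0.01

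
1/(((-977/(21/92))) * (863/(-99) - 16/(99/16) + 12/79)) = 0.00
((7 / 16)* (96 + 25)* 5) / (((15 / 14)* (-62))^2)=41503 / 691920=0.06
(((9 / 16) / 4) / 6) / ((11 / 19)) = 57 / 1408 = 0.04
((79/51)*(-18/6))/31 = -79/527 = -0.15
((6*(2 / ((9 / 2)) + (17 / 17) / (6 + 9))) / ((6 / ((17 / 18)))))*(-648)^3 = -656729856 / 5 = -131345971.20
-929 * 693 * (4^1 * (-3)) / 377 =7725564 / 377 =20492.21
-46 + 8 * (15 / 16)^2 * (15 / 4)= -2513 / 128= -19.63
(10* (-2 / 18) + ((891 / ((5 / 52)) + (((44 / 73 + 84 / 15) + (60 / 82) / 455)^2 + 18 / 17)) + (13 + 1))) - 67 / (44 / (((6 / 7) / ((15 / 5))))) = 58169053104638907031 / 6242381957161350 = 9318.41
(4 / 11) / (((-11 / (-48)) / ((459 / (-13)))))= -88128 / 1573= -56.03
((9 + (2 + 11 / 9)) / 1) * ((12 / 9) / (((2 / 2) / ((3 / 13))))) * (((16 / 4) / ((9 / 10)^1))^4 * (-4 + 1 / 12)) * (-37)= 212644.95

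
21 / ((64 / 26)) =273 / 32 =8.53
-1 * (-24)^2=-576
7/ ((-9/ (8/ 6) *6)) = -14/ 81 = -0.17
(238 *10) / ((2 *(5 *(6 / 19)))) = 2261 / 3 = 753.67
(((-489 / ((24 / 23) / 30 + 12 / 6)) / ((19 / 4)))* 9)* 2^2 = -449880 / 247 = -1821.38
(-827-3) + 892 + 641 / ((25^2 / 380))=56466 / 125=451.73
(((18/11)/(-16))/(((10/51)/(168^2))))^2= 655575224976/3025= 216719082.64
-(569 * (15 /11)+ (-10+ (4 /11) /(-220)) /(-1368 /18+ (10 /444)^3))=-390402256365723 /503069311415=-776.04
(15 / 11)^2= 225 / 121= 1.86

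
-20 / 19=-1.05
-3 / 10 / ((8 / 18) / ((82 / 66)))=-369 / 440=-0.84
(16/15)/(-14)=-8/105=-0.08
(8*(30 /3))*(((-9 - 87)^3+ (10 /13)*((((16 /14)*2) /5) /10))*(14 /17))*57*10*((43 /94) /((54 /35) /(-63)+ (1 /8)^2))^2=-834485796376628035584000 /9432299669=-88471086125394.39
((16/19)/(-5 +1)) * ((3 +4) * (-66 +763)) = -19516/19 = -1027.16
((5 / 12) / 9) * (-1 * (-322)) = 805 / 54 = 14.91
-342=-342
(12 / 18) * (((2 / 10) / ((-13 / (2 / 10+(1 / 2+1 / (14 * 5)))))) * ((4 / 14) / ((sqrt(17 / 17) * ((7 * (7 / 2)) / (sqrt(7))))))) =-8 * sqrt(7) / 93639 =-0.00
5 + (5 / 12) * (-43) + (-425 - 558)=-11951 / 12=-995.92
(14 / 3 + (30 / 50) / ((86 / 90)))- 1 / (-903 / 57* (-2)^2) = 5.31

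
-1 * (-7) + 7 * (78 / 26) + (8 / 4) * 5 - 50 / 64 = 1191 / 32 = 37.22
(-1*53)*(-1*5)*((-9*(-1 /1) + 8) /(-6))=-4505 /6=-750.83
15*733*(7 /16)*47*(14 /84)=1205785 /32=37680.78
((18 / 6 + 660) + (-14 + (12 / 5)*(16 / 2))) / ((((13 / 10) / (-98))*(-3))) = 50372 / 3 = 16790.67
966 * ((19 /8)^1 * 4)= 9177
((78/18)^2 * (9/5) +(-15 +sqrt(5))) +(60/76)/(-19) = sqrt(5) +33859/1805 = 20.99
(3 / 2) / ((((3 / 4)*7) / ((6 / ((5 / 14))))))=24 / 5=4.80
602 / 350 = 43 / 25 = 1.72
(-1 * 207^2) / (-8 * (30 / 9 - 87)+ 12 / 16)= -514188 / 8041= -63.95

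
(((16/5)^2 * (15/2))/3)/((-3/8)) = -1024/15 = -68.27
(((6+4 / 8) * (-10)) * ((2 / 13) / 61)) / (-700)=1 / 4270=0.00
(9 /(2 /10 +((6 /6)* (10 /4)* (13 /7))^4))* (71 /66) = 6818840 /327402317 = 0.02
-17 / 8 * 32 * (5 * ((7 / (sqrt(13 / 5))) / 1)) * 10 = -23800 * sqrt(65) / 13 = -14760.13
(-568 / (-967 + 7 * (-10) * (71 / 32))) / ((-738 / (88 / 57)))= -399872 / 377689581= -0.00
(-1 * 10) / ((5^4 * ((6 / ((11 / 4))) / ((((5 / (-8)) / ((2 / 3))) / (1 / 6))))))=33 / 800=0.04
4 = 4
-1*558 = -558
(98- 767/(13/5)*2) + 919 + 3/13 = 5554/13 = 427.23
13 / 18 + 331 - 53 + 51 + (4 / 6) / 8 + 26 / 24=2978 / 9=330.89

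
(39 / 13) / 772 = 3 / 772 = 0.00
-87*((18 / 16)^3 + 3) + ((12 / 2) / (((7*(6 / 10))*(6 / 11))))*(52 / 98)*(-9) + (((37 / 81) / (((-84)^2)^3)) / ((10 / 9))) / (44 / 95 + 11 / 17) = -4505415856031435329 / 11337792672374784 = -397.38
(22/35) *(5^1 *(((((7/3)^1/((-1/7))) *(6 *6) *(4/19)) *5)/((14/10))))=-1389.47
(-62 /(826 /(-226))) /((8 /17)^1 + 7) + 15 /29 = 4240723 /1521079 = 2.79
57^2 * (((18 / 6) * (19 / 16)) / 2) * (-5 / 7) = -925965 / 224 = -4133.77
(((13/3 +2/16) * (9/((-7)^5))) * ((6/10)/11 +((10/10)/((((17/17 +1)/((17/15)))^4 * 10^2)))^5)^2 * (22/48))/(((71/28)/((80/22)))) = -0.00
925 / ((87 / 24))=7400 / 29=255.17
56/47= 1.19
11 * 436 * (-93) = -446028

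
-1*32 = -32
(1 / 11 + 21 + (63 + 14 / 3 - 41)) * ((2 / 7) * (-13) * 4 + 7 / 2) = -41764 / 77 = -542.39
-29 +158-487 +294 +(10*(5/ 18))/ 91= -52391/ 819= -63.97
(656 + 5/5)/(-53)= -657/53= -12.40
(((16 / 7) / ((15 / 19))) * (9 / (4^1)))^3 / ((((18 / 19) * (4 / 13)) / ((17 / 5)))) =691222584 / 214375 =3224.36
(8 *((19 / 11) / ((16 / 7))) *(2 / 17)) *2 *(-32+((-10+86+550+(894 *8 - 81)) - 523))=10159.21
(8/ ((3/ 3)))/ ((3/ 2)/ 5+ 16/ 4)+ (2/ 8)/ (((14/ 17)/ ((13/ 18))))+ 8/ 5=3.68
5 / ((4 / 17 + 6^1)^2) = 1445 / 11236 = 0.13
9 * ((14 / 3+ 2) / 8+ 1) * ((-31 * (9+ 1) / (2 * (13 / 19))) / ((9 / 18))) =-7475.77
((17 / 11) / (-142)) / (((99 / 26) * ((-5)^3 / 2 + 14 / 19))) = 8398 / 181467693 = 0.00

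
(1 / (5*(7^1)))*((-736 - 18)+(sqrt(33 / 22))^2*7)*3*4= -8922 / 35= -254.91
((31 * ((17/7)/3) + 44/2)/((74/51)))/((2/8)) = 33626/259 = 129.83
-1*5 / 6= -5 / 6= -0.83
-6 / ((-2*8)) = 3 / 8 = 0.38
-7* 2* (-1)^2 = -14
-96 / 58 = -48 / 29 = -1.66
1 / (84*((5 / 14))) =1 / 30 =0.03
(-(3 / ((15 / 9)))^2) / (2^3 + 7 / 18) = -1458 / 3775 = -0.39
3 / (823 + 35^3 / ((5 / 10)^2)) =1 / 57441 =0.00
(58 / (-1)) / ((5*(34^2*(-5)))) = 29 / 14450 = 0.00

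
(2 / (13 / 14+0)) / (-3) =-28 / 39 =-0.72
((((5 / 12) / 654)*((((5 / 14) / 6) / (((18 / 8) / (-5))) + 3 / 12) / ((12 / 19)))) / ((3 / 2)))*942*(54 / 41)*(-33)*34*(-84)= 248230345 / 26814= 9257.49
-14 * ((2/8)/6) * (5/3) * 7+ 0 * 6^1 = -245/36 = -6.81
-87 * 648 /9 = -6264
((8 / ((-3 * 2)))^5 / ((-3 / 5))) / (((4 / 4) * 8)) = 640 / 729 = 0.88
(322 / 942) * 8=1288 / 471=2.73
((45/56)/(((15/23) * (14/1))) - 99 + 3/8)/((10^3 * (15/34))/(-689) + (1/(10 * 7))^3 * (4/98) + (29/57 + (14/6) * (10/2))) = -2211375458667375/258872240378564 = -8.54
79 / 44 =1.80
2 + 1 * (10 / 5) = 4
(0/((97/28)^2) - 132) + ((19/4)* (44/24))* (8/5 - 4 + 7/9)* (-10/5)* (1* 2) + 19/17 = -74.37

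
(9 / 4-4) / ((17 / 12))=-21 / 17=-1.24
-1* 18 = -18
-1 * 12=-12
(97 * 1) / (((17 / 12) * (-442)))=-0.15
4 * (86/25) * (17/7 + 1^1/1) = 8256/175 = 47.18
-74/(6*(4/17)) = -629/12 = -52.42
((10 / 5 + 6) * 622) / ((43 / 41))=204016 / 43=4744.56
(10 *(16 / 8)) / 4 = 5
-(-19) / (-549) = -19 / 549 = -0.03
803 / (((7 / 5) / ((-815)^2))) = 2666863375 / 7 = 380980482.14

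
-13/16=-0.81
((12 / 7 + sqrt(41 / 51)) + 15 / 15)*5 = 5*sqrt(2091) / 51 + 95 / 7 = 18.05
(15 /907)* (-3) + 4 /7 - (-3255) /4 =20679247 /25396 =814.27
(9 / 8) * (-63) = -567 / 8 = -70.88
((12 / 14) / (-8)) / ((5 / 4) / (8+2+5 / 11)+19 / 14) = -23 / 317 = -0.07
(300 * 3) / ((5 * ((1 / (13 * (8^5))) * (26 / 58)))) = 171048960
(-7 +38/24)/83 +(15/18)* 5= 4085/996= 4.10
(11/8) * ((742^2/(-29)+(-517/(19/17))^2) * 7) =157187453885/83752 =1876820.30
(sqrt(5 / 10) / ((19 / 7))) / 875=0.00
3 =3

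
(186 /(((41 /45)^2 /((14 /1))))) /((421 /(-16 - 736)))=-3965371200 /707701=-5603.17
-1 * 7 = -7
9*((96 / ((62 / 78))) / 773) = 33696 / 23963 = 1.41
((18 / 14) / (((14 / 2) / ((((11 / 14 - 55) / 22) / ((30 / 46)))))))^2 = 22667121 / 47059600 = 0.48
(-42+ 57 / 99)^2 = 1868689 / 1089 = 1715.97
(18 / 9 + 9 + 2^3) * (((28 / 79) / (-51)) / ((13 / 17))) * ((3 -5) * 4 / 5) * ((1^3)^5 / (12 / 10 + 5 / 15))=4256 / 23621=0.18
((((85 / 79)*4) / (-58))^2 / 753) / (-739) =-28900 / 2920717770027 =-0.00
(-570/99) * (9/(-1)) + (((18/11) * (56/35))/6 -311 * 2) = -31336/55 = -569.75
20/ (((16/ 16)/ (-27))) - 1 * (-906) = 366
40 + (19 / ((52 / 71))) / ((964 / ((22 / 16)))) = 40.04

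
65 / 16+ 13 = 273 / 16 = 17.06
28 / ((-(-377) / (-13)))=-0.97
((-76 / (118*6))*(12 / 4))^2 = 0.10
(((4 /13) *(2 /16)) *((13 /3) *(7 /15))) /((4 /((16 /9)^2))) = 224 /3645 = 0.06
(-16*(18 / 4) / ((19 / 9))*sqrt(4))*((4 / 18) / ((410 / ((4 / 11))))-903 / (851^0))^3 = 98480470810850956229456 / 1960811065125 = 50224354891.92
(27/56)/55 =27/3080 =0.01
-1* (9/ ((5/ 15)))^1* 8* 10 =-2160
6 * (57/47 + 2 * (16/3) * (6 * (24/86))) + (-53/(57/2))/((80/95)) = 5443655/48504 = 112.23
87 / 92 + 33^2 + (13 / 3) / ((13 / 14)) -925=46813 / 276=169.61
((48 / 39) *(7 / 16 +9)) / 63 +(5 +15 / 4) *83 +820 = 5066119 / 3276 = 1546.43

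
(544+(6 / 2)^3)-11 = 560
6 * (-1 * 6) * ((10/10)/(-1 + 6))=-36/5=-7.20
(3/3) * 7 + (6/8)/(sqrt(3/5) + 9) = 3797/536 -sqrt(15)/536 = 7.08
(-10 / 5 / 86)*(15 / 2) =-15 / 86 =-0.17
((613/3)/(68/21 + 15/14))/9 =5.27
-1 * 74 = -74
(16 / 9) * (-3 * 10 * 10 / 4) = -133.33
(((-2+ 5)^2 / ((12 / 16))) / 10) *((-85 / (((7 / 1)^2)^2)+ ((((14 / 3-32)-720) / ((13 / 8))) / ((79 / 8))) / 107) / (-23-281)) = 372536383 / 200521051640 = 0.00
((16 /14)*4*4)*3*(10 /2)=274.29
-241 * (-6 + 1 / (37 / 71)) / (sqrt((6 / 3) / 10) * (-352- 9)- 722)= -363910 / 253783 + 36391 * sqrt(5) / 253783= -1.11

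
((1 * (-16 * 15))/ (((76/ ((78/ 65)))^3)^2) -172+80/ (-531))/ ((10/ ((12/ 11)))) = -53756975925811297/ 2862447822093750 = -18.78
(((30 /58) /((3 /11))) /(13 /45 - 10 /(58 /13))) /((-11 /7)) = 225 /364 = 0.62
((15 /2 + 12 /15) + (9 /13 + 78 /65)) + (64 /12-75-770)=-64699 /78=-829.47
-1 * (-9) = 9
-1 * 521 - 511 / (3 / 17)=-10250 / 3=-3416.67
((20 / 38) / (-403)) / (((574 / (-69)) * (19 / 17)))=5865 / 41753621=0.00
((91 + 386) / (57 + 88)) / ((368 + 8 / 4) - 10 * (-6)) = 0.01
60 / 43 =1.40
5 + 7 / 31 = 162 / 31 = 5.23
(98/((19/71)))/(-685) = -6958/13015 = -0.53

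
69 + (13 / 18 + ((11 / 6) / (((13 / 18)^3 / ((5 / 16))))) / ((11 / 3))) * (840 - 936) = -264637 / 6591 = -40.15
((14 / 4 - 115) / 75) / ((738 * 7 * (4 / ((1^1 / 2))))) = -223 / 6199200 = -0.00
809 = 809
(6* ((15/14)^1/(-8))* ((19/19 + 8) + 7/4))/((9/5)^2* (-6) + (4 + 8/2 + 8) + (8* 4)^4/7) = -48375/838841536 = -0.00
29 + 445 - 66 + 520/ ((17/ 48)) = 31896/ 17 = 1876.24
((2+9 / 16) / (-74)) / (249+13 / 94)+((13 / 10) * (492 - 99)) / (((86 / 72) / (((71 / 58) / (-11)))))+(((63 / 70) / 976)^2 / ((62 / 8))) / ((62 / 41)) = -2354173337999815967119 / 49457202980304908800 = -47.60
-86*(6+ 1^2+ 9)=-1376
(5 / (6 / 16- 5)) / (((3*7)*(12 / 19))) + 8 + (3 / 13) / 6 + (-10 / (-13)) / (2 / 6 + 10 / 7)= 508699 / 60606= 8.39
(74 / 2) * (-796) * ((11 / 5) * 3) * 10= -1943832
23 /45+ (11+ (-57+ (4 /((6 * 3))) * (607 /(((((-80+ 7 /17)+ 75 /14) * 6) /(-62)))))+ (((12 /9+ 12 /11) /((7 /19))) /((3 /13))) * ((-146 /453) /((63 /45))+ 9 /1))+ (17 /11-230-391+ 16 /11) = -507341271583 /1285539255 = -394.65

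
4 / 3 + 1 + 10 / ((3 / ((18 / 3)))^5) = 967 / 3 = 322.33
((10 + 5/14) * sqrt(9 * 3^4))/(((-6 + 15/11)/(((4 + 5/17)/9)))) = -116435/4046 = -28.78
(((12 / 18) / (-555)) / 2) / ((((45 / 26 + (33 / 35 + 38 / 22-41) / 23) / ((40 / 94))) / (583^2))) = -313010577880 / 231525243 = -1351.95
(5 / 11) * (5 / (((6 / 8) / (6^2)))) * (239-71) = 18327.27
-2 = -2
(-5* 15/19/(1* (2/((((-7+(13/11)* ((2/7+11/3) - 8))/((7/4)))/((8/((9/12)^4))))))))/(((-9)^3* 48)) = -34025/2265145344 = -0.00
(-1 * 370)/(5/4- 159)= 2.35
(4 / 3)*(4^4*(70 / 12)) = 17920 / 9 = 1991.11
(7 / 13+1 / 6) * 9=6.35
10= 10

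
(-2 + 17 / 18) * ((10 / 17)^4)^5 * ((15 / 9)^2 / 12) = -5937500000000000000000 / 987608231815360122943589043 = -0.00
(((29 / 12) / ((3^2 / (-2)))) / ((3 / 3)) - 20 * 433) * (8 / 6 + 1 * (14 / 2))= -11691725 / 162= -72171.14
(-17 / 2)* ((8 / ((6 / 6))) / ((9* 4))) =-1.89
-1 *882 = -882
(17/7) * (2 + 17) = 323/7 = 46.14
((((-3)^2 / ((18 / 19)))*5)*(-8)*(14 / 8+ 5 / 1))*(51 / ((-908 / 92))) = 3008745 / 227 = 13254.38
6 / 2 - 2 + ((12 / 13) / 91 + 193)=229514 / 1183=194.01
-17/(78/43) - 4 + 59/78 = -164/13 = -12.62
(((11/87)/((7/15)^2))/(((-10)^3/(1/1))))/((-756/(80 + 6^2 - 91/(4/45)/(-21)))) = 0.00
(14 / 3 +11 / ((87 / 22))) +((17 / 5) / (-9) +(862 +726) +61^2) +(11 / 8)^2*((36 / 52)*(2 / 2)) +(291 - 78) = 6004664729 / 1085760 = 5530.38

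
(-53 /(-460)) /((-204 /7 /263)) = -97573 /93840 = -1.04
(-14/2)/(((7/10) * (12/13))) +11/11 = -59/6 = -9.83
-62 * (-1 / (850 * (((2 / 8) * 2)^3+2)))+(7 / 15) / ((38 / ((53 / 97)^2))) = 294424283 / 7749722850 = 0.04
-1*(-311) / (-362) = -311 / 362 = -0.86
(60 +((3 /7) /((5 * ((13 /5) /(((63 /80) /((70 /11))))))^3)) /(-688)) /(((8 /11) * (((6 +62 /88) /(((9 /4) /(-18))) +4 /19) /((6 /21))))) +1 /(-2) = -531376538711881282599 /564574029021184000000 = -0.94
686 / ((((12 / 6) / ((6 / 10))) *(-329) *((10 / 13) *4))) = -0.20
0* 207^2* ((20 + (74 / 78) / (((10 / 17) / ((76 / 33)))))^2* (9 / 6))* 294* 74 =0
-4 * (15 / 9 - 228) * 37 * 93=3115252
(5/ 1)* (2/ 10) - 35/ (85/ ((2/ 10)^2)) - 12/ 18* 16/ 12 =362/ 3825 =0.09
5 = 5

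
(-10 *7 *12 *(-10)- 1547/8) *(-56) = -459571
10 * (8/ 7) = 80/ 7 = 11.43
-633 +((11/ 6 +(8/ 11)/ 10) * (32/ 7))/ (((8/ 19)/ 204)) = 1381631/ 385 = 3588.65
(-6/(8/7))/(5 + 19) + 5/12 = 0.20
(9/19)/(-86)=-9/1634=-0.01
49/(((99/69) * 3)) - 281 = -269.62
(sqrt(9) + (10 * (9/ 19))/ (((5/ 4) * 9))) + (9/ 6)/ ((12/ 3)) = 577/ 152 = 3.80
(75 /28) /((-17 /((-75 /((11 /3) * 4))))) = 16875 /20944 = 0.81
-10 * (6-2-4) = 0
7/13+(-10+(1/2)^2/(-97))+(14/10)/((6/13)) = -486553/75660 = -6.43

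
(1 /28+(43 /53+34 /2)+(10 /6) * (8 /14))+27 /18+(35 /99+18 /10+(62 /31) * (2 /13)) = 217353677 /9549540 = 22.76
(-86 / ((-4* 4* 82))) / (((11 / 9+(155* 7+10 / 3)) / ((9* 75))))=261225 / 6432736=0.04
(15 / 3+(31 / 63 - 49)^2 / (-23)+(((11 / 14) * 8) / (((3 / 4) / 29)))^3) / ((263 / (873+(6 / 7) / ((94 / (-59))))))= 38165545586309440 / 801326547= 47627956.08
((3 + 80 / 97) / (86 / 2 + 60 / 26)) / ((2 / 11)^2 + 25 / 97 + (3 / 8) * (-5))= -4668664 / 87614339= -0.05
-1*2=-2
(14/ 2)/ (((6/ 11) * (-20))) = -77/ 120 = -0.64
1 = 1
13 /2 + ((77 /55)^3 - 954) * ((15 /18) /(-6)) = 124757 /900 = 138.62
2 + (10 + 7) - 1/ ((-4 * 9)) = 685/ 36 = 19.03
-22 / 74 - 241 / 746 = -17123 / 27602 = -0.62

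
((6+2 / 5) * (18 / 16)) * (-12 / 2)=-216 / 5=-43.20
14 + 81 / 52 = 809 / 52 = 15.56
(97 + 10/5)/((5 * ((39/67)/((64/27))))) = 47168/585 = 80.63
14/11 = 1.27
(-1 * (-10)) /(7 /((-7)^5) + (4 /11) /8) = 528220 /2379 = 222.03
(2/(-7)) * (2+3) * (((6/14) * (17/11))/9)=-170/1617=-0.11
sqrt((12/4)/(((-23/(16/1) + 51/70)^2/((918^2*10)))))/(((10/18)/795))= 10149402.19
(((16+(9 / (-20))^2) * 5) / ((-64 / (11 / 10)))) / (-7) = 71291 / 358400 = 0.20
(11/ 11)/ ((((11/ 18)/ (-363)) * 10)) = -297/ 5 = -59.40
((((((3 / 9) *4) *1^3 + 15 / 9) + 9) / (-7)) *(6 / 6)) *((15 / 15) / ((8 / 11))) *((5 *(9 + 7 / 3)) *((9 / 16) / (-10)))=1683 / 224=7.51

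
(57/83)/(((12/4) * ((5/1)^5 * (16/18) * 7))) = 171/14525000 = 0.00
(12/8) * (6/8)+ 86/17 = 841/136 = 6.18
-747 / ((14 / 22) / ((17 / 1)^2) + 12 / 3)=-791571 / 4241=-186.65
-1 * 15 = -15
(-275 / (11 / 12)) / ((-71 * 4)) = 75 / 71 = 1.06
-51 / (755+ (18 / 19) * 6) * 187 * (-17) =3080451 / 14453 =213.14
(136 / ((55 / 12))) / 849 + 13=202889 / 15565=13.03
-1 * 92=-92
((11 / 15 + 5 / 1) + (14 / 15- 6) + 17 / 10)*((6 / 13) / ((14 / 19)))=1349 / 910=1.48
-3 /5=-0.60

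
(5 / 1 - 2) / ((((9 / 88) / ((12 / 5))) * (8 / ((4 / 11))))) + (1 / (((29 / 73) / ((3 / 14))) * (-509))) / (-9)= 9919757 / 3099810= 3.20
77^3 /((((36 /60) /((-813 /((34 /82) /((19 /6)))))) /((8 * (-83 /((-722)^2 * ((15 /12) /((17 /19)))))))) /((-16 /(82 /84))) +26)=836440173184 /47624237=17563.33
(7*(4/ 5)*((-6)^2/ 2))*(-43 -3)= -23184/ 5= -4636.80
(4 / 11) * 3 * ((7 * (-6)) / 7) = -72 / 11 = -6.55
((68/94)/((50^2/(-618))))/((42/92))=-80546/205625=-0.39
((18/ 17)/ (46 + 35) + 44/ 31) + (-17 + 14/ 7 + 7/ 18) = -41671/ 3162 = -13.18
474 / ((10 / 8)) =1896 / 5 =379.20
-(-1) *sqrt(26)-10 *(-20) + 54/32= sqrt(26) + 3227/16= 206.79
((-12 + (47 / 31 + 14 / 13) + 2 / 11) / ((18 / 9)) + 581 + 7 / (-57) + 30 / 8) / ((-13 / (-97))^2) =5515882339345 / 170812356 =32292.06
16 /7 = 2.29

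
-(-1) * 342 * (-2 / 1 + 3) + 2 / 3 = 1028 / 3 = 342.67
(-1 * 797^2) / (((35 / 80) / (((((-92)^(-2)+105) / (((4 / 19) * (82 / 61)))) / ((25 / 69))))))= -1962848479624653 / 1320200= -1486781154.09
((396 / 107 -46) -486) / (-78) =28264 / 4173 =6.77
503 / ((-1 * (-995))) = 503 / 995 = 0.51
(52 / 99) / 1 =52 / 99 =0.53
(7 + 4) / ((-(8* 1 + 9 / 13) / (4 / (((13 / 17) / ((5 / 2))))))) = -1870 / 113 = -16.55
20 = 20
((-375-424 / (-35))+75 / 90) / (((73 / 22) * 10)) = -836341 / 76650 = -10.91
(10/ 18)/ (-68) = -5/ 612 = -0.01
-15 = -15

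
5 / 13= 0.38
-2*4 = -8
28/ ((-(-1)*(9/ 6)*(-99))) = -56/ 297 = -0.19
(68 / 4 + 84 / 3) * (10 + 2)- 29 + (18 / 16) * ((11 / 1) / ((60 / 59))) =83707 / 160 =523.17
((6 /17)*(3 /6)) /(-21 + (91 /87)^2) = -22707 /2561356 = -0.01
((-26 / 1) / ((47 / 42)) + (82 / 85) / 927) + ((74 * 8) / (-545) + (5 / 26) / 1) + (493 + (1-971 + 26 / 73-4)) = -77346989744593 / 153231911586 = -504.77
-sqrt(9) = -3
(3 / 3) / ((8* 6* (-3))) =-0.01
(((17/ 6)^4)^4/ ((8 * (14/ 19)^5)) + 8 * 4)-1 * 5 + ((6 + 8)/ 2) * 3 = 120490511170222966543381315/ 12138084918940925952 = 9926649.22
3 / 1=3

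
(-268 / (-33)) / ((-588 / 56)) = -536 / 693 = -0.77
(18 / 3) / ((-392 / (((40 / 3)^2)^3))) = -1024000000 / 11907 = -85999.83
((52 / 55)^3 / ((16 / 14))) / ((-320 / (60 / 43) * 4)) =-46137 / 57233000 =-0.00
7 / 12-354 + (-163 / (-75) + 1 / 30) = -35121 / 100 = -351.21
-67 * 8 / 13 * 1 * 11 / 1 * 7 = -3174.77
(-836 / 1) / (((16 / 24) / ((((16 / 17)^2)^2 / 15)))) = -27394048 / 417605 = -65.60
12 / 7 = 1.71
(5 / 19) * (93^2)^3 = 3234950917245 / 19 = 170260574591.84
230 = 230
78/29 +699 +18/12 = 703.19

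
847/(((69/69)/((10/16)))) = 4235/8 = 529.38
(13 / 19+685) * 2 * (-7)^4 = 62560456 / 19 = 3292655.58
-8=-8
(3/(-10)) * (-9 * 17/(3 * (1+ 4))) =153/50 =3.06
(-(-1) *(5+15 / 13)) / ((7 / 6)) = 480 / 91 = 5.27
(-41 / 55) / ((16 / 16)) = -0.75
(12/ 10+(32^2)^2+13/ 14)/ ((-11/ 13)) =-954206097/ 770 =-1239228.70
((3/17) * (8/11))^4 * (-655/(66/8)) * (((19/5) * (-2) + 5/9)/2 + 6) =-717938688/13451140571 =-0.05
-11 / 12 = -0.92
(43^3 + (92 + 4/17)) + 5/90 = 79599.29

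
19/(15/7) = 8.87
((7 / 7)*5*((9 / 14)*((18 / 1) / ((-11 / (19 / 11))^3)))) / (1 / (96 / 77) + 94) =-14035680 / 5940044033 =-0.00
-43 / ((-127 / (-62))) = -20.99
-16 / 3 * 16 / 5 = -17.07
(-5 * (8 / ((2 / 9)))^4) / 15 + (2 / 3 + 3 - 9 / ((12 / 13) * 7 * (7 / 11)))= -329203867 / 588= -559870.52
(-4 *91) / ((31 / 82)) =-29848 / 31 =-962.84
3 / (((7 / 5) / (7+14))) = 45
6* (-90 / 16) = -135 / 4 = -33.75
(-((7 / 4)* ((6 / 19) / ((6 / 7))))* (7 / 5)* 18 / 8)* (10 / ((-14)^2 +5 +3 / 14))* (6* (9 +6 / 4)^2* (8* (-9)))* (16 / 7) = 65345616 / 5947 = 10988.00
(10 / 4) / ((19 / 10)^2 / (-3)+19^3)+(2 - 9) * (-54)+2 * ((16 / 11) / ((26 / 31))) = 381.47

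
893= 893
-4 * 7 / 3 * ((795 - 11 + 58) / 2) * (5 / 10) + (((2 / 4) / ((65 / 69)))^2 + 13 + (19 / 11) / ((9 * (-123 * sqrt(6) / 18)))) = -98935217 / 50700 - 19 * sqrt(6) / 4059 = -1951.40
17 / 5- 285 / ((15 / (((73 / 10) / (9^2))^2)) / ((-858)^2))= -2070419734 / 18225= -113603.28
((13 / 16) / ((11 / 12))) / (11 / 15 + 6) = 585 / 4444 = 0.13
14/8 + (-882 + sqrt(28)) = -3521/4 + 2 *sqrt(7) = -874.96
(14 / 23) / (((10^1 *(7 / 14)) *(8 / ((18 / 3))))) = 21 / 230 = 0.09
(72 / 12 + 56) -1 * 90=-28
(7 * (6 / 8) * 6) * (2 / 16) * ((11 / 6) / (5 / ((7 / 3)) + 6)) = 539 / 608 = 0.89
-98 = -98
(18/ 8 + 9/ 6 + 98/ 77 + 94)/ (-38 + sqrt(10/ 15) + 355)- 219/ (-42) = 513157339/ 92851220- 4357 * sqrt(6)/ 13264460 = 5.53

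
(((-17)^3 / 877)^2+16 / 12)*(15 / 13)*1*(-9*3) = -10191045105 / 9998677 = -1019.24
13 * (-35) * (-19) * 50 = 432250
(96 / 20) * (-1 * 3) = -72 / 5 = -14.40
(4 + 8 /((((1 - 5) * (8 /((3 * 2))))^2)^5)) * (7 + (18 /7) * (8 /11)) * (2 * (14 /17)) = 22087250659763 /377957122048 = 58.44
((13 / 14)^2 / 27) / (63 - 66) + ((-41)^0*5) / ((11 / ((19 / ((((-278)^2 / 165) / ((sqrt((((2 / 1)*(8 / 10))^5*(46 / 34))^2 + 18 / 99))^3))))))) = -169 / 15876 + 178231823845521*sqrt(68791230256166) / 28041535236816406250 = 52.71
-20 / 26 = -10 / 13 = -0.77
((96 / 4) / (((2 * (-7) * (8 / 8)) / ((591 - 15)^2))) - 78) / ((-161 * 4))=1990929 / 2254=883.29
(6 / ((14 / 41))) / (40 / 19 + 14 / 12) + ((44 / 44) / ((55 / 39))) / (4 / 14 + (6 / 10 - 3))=10701105 / 2125354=5.03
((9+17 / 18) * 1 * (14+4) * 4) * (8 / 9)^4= 447.00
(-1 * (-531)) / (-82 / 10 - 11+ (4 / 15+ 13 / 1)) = -7965 / 89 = -89.49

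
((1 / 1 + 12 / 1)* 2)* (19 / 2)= 247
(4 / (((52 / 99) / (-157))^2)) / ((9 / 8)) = 53685522 / 169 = 317665.81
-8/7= -1.14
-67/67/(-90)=0.01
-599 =-599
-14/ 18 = -7/ 9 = -0.78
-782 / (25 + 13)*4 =-1564 / 19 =-82.32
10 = 10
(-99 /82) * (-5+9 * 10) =-8415 /82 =-102.62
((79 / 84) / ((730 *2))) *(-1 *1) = -79 / 122640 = -0.00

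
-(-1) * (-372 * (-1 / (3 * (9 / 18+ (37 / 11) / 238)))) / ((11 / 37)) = 545972 / 673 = 811.25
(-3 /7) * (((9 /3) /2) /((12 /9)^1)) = -27 /56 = -0.48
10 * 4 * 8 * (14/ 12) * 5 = 5600/ 3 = 1866.67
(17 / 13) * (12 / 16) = 51 / 52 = 0.98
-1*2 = -2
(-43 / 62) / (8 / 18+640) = -387 / 357368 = -0.00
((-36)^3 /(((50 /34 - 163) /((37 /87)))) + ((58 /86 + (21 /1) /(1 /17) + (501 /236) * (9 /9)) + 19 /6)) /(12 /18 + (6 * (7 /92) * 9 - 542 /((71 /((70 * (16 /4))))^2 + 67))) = -71214138375882442693 /484691485109455898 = -146.93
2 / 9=0.22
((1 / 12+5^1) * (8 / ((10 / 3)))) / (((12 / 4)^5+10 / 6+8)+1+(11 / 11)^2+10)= 183 / 3970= 0.05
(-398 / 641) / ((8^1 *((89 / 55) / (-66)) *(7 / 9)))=3250665 / 798686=4.07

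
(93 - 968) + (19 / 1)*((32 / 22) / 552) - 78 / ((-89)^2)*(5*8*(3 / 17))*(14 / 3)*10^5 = -33312.92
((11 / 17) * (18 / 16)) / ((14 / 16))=99 / 119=0.83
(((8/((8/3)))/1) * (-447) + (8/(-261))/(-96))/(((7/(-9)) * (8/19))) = 79800209/19488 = 4094.84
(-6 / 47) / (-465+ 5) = 0.00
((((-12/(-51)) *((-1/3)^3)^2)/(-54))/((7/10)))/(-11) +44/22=51530114/25765047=2.00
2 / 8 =1 / 4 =0.25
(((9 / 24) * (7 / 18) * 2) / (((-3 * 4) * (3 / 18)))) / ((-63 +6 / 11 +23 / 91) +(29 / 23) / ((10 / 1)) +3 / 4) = 805805 / 338856444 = 0.00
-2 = -2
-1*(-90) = 90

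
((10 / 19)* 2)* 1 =20 / 19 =1.05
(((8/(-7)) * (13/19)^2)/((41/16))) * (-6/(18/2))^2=-86528/932463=-0.09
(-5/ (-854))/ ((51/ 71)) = 355/ 43554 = 0.01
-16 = -16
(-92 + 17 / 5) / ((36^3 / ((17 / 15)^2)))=-128027 / 52488000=-0.00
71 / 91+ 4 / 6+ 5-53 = -12709 / 273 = -46.55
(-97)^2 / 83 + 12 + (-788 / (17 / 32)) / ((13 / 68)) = -8236447 / 1079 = -7633.41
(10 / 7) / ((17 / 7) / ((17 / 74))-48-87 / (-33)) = -0.04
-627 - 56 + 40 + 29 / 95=-61056 / 95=-642.69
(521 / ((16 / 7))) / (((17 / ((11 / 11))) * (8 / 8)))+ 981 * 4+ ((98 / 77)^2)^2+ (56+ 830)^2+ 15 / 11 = 3141826415199 / 3982352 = 788937.40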